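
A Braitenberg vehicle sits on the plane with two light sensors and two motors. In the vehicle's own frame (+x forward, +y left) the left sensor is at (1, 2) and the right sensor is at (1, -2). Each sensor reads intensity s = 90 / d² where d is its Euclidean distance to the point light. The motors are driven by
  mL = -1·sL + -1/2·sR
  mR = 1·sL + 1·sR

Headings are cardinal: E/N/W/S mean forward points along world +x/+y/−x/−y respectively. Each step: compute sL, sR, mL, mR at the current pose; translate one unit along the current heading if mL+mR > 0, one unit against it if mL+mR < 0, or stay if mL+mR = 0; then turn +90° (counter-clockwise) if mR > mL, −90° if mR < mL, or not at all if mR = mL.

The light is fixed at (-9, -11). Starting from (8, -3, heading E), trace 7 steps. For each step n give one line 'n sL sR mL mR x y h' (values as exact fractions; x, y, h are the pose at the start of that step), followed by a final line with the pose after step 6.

n=0: pose=(8,-3,E); sL=45/212, sR=1/4; mL=-143/424, mR=49/106; mL+mR=1/8 → advance +1; mR−mL=339/424 → turn +1·90°
n=1: pose=(9,-3,N); sL=90/337, sR=90/481; mL=-58455/162097, mR=73620/162097; mL+mR=45/481 → advance +1; mR−mL=132075/162097 → turn +1·90°
n=2: pose=(9,-2,W); sL=45/169, sR=9/41; mL=-5211/13858, mR=3366/6929; mL+mR=9/82 → advance +1; mR−mL=11943/13858 → turn +1·90°
n=3: pose=(8,-2,S); sL=18/85, sR=90/289; mL=-531/1445, mR=756/1445; mL+mR=45/289 → advance +1; mR−mL=1287/1445 → turn +1·90°
n=4: pose=(8,-3,E); sL=45/212, sR=1/4; mL=-143/424, mR=49/106; mL+mR=1/8 → advance +1; mR−mL=339/424 → turn +1·90°
n=5: pose=(9,-3,N); sL=90/337, sR=90/481; mL=-58455/162097, mR=73620/162097; mL+mR=45/481 → advance +1; mR−mL=132075/162097 → turn +1·90°
n=6: pose=(9,-2,W); sL=45/169, sR=9/41; mL=-5211/13858, mR=3366/6929; mL+mR=9/82 → advance +1; mR−mL=11943/13858 → turn +1·90°

0 45/212 1/4 -143/424 49/106 8 -3 E
1 90/337 90/481 -58455/162097 73620/162097 9 -3 N
2 45/169 9/41 -5211/13858 3366/6929 9 -2 W
3 18/85 90/289 -531/1445 756/1445 8 -2 S
4 45/212 1/4 -143/424 49/106 8 -3 E
5 90/337 90/481 -58455/162097 73620/162097 9 -3 N
6 45/169 9/41 -5211/13858 3366/6929 9 -2 W
final 8 -2 S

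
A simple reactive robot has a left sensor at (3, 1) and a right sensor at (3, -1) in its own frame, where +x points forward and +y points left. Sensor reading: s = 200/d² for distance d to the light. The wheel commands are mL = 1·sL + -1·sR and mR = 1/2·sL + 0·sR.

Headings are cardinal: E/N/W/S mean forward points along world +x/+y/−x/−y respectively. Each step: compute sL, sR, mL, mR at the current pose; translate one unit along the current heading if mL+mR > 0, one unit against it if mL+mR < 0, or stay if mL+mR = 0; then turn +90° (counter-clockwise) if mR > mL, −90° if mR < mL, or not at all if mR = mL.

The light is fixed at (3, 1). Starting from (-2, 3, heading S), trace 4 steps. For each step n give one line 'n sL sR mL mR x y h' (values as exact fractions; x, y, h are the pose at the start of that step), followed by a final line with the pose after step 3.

0 200/17 200/37 4000/629 100/17 -2 3 S
1 25/8 50/17 25/136 25/16 -2 2 W
2 200/29 200/53 4800/1537 100/29 -3 2 S
3 20 20 0 10 -3 1 E
final -2 1 N

n=0: pose=(-2,3,S); sL=200/17, sR=200/37; mL=4000/629, mR=100/17; mL+mR=7700/629 → advance +1; mR−mL=-300/629 → turn -1·90°
n=1: pose=(-2,2,W); sL=25/8, sR=50/17; mL=25/136, mR=25/16; mL+mR=475/272 → advance +1; mR−mL=375/272 → turn +1·90°
n=2: pose=(-3,2,S); sL=200/29, sR=200/53; mL=4800/1537, mR=100/29; mL+mR=10100/1537 → advance +1; mR−mL=500/1537 → turn +1·90°
n=3: pose=(-3,1,E); sL=20, sR=20; mL=0, mR=10; mL+mR=10 → advance +1; mR−mL=10 → turn +1·90°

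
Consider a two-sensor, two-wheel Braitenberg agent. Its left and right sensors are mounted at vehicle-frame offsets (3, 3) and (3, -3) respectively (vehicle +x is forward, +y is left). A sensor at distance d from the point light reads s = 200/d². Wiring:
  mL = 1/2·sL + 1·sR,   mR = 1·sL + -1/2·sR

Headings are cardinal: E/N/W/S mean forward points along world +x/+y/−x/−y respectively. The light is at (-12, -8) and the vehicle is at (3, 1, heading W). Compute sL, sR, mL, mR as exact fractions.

10/9 25/36 5/4 55/72

left sensor world pos  = (0, -2); dL² = 180
right sensor world pos = (0, 4); dR² = 288
sL = 200/180 = 10/9
sR = 200/288 = 25/36
mL = 1/2·sL + 1·sR = 5/4
mR = 1·sL + -1/2·sR = 55/72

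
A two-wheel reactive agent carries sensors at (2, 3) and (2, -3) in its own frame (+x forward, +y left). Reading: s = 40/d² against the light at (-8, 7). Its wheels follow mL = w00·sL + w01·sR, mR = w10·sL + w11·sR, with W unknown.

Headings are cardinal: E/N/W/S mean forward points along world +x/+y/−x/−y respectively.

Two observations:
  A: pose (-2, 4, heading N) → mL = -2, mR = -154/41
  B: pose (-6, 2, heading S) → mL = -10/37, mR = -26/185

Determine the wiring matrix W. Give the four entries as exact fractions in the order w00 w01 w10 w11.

-1/2 0 -1 1/2

obs A: pose=(-2,4,N) → sL=4, sR=20/41, mL=-2, mR=-154/41
obs B: pose=(-6,2,S) → sL=20/37, sR=4/5, mL=-10/37, mR=-26/185
sensor matrix S = [[4, 20/41], [20/37, 4/5]]; det S = 22272/7585
solve [mL_A; mL_B] = S·[w00; w01] and [mR_A; mR_B] = S·[w10; w11]:
  w00 = -1/2, w01 = 0, w10 = -1, w11 = 1/2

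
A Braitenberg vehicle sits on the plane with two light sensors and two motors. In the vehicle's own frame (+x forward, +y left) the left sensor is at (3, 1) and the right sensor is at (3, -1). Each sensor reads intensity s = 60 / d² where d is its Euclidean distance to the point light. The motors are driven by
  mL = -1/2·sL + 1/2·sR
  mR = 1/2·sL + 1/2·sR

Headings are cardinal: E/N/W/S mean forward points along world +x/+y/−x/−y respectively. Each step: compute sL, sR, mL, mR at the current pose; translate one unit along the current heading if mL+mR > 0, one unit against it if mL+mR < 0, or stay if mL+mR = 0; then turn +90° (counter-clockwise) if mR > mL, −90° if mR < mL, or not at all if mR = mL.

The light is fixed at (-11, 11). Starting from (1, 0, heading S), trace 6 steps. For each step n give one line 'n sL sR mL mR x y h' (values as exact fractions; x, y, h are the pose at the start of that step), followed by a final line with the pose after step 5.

0 12/73 60/317 288/23141 4092/23141 1 0 S
1 30/173 30/197 -360/34081 5550/34081 1 -1 E
2 4/15 60/277 -104/4155 1004/4155 2 -1 N
3 15/61 3/10 33/1220 333/1220 2 0 W
4 12/73 60/317 288/23141 4092/23141 1 0 S
5 30/173 30/197 -360/34081 5550/34081 1 -1 E
final 2 -1 N

n=0: pose=(1,0,S); sL=12/73, sR=60/317; mL=288/23141, mR=4092/23141; mL+mR=60/317 → advance +1; mR−mL=12/73 → turn +1·90°
n=1: pose=(1,-1,E); sL=30/173, sR=30/197; mL=-360/34081, mR=5550/34081; mL+mR=30/197 → advance +1; mR−mL=30/173 → turn +1·90°
n=2: pose=(2,-1,N); sL=4/15, sR=60/277; mL=-104/4155, mR=1004/4155; mL+mR=60/277 → advance +1; mR−mL=4/15 → turn +1·90°
n=3: pose=(2,0,W); sL=15/61, sR=3/10; mL=33/1220, mR=333/1220; mL+mR=3/10 → advance +1; mR−mL=15/61 → turn +1·90°
n=4: pose=(1,0,S); sL=12/73, sR=60/317; mL=288/23141, mR=4092/23141; mL+mR=60/317 → advance +1; mR−mL=12/73 → turn +1·90°
n=5: pose=(1,-1,E); sL=30/173, sR=30/197; mL=-360/34081, mR=5550/34081; mL+mR=30/197 → advance +1; mR−mL=30/173 → turn +1·90°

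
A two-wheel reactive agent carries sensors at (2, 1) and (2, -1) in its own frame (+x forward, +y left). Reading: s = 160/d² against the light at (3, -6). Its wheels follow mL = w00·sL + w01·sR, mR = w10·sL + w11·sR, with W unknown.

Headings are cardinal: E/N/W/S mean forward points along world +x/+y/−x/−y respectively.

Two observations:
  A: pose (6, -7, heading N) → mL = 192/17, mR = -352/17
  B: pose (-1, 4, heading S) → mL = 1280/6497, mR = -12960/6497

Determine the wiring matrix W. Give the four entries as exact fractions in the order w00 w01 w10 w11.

1/2 -1/2 -1/2 -1/2

obs A: pose=(6,-7,N) → sL=32, sR=160/17, mL=192/17, mR=-352/17
obs B: pose=(-1,4,S) → sL=160/73, sR=160/89, mL=1280/6497, mR=-12960/6497
sensor matrix S = [[32, 160/17], [160/73, 160/89]]; det S = 4075520/110449
solve [mL_A; mL_B] = S·[w00; w01] and [mR_A; mR_B] = S·[w10; w11]:
  w00 = 1/2, w01 = -1/2, w10 = -1/2, w11 = -1/2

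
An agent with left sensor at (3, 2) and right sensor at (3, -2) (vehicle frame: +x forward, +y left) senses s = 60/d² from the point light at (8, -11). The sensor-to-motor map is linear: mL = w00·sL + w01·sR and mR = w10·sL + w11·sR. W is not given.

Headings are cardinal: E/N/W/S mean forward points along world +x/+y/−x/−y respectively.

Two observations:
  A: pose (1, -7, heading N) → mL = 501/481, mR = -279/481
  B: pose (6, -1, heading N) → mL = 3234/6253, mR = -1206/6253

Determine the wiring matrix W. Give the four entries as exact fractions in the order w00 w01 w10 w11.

1/2 1 1/2 -1

obs A: pose=(1,-7,N) → sL=6/13, sR=30/37, mL=501/481, mR=-279/481
obs B: pose=(6,-1,N) → sL=12/37, sR=60/169, mL=3234/6253, mR=-1206/6253
sensor matrix S = [[6/13, 30/37], [12/37, 60/169]]; det S = -298080/3007693
solve [mL_A; mL_B] = S·[w00; w01] and [mR_A; mR_B] = S·[w10; w11]:
  w00 = 1/2, w01 = 1, w10 = 1/2, w11 = -1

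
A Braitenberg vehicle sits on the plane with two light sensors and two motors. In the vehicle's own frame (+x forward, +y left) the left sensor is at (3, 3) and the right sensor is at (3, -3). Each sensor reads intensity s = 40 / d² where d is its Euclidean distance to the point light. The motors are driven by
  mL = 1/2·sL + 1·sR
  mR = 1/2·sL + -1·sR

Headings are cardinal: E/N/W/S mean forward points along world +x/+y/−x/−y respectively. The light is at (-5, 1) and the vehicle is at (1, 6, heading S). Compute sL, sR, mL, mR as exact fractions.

left sensor world pos  = (4, 3); dL² = 85
right sensor world pos = (-2, 3); dR² = 13
sL = 40/85 = 8/17
sR = 40/13 = 40/13
mL = 1/2·sL + 1·sR = 732/221
mR = 1/2·sL + -1·sR = -628/221

8/17 40/13 732/221 -628/221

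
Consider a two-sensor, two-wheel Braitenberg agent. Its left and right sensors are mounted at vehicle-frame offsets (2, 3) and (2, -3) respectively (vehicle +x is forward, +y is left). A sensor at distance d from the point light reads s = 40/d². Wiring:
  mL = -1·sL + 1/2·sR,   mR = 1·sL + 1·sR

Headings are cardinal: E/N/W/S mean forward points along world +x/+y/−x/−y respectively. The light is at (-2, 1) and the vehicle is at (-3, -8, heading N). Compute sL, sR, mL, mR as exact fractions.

8/13 40/53 -164/689 944/689

left sensor world pos  = (-6, -6); dL² = 65
right sensor world pos = (0, -6); dR² = 53
sL = 40/65 = 8/13
sR = 40/53 = 40/53
mL = -1·sL + 1/2·sR = -164/689
mR = 1·sL + 1·sR = 944/689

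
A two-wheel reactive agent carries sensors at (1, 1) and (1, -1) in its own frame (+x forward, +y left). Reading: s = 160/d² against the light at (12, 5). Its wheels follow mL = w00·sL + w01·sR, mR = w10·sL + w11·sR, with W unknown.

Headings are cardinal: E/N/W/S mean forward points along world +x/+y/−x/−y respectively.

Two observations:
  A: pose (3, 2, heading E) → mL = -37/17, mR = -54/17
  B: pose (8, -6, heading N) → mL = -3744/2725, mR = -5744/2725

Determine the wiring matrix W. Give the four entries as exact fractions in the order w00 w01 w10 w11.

-1/2 -1/2 -1/2 -1

obs A: pose=(3,2,E) → sL=40/17, sR=2, mL=-37/17, mR=-54/17
obs B: pose=(8,-6,N) → sL=32/25, sR=160/109, mL=-3744/2725, mR=-5744/2725
sensor matrix S = [[40/17, 2], [32/25, 160/109]]; det S = 41408/46325
solve [mL_A; mL_B] = S·[w00; w01] and [mR_A; mR_B] = S·[w10; w11]:
  w00 = -1/2, w01 = -1/2, w10 = -1/2, w11 = -1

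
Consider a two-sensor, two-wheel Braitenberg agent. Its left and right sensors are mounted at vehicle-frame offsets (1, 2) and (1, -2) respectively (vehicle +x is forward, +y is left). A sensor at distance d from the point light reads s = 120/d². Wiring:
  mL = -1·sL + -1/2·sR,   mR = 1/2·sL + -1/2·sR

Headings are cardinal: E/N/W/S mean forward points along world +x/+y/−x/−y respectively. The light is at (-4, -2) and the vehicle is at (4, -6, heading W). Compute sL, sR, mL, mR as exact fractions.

24/17 120/53 -2292/901 -384/901

left sensor world pos  = (3, -8); dL² = 85
right sensor world pos = (3, -4); dR² = 53
sL = 120/85 = 24/17
sR = 120/53 = 120/53
mL = -1·sL + -1/2·sR = -2292/901
mR = 1/2·sL + -1/2·sR = -384/901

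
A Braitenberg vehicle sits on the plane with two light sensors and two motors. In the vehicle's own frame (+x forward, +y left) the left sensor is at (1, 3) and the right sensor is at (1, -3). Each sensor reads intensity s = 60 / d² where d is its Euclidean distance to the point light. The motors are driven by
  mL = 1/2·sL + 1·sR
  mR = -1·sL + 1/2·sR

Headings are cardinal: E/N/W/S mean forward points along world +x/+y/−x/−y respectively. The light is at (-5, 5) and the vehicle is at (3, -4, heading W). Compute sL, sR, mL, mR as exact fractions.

left sensor world pos  = (2, -7); dL² = 193
right sensor world pos = (2, -1); dR² = 85
sL = 60/193 = 60/193
sR = 60/85 = 12/17
mL = 1/2·sL + 1·sR = 2826/3281
mR = -1·sL + 1/2·sR = 138/3281

60/193 12/17 2826/3281 138/3281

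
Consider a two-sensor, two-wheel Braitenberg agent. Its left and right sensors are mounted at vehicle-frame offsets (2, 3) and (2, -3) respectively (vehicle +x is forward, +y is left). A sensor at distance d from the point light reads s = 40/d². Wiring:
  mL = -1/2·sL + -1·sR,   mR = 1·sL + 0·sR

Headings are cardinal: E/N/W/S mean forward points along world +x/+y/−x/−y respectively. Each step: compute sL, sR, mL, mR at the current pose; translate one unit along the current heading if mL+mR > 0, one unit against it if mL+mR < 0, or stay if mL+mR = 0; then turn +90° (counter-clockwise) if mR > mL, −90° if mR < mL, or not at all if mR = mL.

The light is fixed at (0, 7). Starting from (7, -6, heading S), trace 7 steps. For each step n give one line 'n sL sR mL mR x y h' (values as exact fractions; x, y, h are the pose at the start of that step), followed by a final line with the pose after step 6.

0 8/65 40/241 -3564/15665 8/65 7 -6 S
1 20/81 20/153 -350/1377 20/81 7 -5 E
2 40/109 40/181 -7980/19729 40/109 6 -5 N
3 5/34 10/29 -825/1972 5/34 6 -6 W
4 8/65 40/241 -3564/15665 8/65 7 -6 S
5 20/81 20/153 -350/1377 20/81 7 -5 E
6 40/109 40/181 -7980/19729 40/109 6 -5 N
final 6 -6 W

n=0: pose=(7,-6,S); sL=8/65, sR=40/241; mL=-3564/15665, mR=8/65; mL+mR=-1636/15665 → advance -1; mR−mL=5492/15665 → turn +1·90°
n=1: pose=(7,-5,E); sL=20/81, sR=20/153; mL=-350/1377, mR=20/81; mL+mR=-10/1377 → advance -1; mR−mL=230/459 → turn +1·90°
n=2: pose=(6,-5,N); sL=40/109, sR=40/181; mL=-7980/19729, mR=40/109; mL+mR=-740/19729 → advance -1; mR−mL=15220/19729 → turn +1·90°
n=3: pose=(6,-6,W); sL=5/34, sR=10/29; mL=-825/1972, mR=5/34; mL+mR=-535/1972 → advance -1; mR−mL=1115/1972 → turn +1·90°
n=4: pose=(7,-6,S); sL=8/65, sR=40/241; mL=-3564/15665, mR=8/65; mL+mR=-1636/15665 → advance -1; mR−mL=5492/15665 → turn +1·90°
n=5: pose=(7,-5,E); sL=20/81, sR=20/153; mL=-350/1377, mR=20/81; mL+mR=-10/1377 → advance -1; mR−mL=230/459 → turn +1·90°
n=6: pose=(6,-5,N); sL=40/109, sR=40/181; mL=-7980/19729, mR=40/109; mL+mR=-740/19729 → advance -1; mR−mL=15220/19729 → turn +1·90°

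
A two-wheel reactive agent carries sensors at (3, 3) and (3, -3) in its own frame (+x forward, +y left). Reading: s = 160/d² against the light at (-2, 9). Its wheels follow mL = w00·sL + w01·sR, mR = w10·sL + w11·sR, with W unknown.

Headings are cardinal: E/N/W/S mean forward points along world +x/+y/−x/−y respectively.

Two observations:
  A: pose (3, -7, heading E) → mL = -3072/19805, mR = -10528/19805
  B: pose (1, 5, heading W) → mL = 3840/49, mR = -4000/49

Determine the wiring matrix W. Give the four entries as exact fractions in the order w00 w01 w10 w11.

obs A: pose=(3,-7,E) → sL=160/233, sR=32/85, mL=-3072/19805, mR=-10528/19805
obs B: pose=(1,5,W) → sL=160/49, sR=160, mL=3840/49, mR=-4000/49
sensor matrix S = [[160/233, 32/85], [160/49, 160]]; det S = 21086208/194089
solve [mL_A; mL_B] = S·[w00; w01] and [mR_A; mR_B] = S·[w10; w11]:
  w00 = -1/2, w01 = 1/2, w10 = -1/2, w11 = -1/2

-1/2 1/2 -1/2 -1/2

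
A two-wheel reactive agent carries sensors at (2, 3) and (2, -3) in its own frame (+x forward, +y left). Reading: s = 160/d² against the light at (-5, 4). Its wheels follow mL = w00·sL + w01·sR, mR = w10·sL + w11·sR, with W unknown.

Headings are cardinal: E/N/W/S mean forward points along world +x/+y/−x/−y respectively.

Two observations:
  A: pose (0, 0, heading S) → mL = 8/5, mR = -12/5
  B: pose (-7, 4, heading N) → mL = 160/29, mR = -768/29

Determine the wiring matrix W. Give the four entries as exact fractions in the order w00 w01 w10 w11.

obs A: pose=(0,0,S) → sL=8/5, sR=4, mL=8/5, mR=-12/5
obs B: pose=(-7,4,N) → sL=160/29, sR=32, mL=160/29, mR=-768/29
sensor matrix S = [[8/5, 4], [160/29, 32]]; det S = 4224/145
solve [mL_A; mL_B] = S·[w00; w01] and [mR_A; mR_B] = S·[w10; w11]:
  w00 = 1, w01 = 0, w10 = 1, w11 = -1

1 0 1 -1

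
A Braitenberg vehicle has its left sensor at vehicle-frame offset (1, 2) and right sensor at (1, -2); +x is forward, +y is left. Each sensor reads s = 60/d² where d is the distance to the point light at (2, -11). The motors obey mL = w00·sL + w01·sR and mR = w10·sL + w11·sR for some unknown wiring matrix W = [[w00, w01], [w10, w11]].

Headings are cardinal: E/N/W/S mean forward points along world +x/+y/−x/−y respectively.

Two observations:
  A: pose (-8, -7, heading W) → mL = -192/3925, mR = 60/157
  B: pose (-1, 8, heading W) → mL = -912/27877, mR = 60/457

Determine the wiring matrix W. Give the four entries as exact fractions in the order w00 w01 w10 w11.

obs A: pose=(-8,-7,W) → sL=12/25, sR=60/157, mL=-192/3925, mR=60/157
obs B: pose=(-1,8,W) → sL=12/61, sR=60/457, mL=-912/27877, mR=60/457
sensor matrix S = [[12/25, 60/157], [12/61, 60/457]]; det S = -266112/21883445
solve [mL_A; mL_B] = S·[w00; w01] and [mR_A; mR_B] = S·[w10; w11]:
  w00 = -1/2, w01 = 1/2, w10 = 0, w11 = 1

-1/2 1/2 0 1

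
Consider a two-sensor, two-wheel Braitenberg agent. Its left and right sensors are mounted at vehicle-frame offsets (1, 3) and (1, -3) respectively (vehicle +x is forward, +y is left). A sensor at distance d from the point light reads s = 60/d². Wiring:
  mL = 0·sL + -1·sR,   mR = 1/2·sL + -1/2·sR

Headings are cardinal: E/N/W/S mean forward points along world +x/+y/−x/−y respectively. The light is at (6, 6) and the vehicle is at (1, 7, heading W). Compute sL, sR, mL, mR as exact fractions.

left sensor world pos  = (0, 4); dL² = 40
right sensor world pos = (0, 10); dR² = 52
sL = 60/40 = 3/2
sR = 60/52 = 15/13
mL = 0·sL + -1·sR = -15/13
mR = 1/2·sL + -1/2·sR = 9/52

3/2 15/13 -15/13 9/52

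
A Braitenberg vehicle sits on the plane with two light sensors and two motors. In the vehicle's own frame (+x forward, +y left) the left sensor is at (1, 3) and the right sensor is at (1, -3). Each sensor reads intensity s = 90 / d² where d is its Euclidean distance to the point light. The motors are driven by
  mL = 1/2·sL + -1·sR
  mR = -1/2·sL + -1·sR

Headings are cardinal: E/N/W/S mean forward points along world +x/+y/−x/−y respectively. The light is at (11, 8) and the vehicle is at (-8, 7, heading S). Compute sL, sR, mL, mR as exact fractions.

left sensor world pos  = (-5, 6); dL² = 260
right sensor world pos = (-11, 6); dR² = 488
sL = 90/260 = 9/26
sR = 90/488 = 45/244
mL = 1/2·sL + -1·sR = -9/793
mR = -1/2·sL + -1·sR = -567/1586

9/26 45/244 -9/793 -567/1586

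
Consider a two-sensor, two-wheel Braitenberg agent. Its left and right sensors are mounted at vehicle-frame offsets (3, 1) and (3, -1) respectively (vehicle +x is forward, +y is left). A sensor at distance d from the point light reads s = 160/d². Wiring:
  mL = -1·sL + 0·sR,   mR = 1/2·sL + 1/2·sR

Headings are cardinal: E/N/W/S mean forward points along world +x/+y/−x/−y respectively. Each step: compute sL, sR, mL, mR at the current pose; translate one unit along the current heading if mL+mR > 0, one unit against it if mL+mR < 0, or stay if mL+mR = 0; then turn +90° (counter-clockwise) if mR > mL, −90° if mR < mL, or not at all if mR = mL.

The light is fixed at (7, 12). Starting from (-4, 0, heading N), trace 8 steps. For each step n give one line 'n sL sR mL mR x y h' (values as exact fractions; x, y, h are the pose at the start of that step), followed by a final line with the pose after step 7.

0 32/45 160/181 -32/45 6496/8145 -4 0 N
1 8/17 20/37 -8/17 318/629 -4 1 W
2 160/317 32/73 -160/317 10912/23141 -5 1 S
3 80/81 80/101 -80/81 7280/8181 -5 2 E
4 32/49 160/193 -32/49 7008/9457 -6 2 N
5 40/89 1/2 -40/89 169/356 -6 3 W
6 160/313 160/369 -160/313 54560/115497 -7 3 S
7 16/17 80/101 -16/17 1488/1717 -7 4 E
final -8 4 N

n=0: pose=(-4,0,N); sL=32/45, sR=160/181; mL=-32/45, mR=6496/8145; mL+mR=704/8145 → advance +1; mR−mL=4096/2715 → turn +1·90°
n=1: pose=(-4,1,W); sL=8/17, sR=20/37; mL=-8/17, mR=318/629; mL+mR=22/629 → advance +1; mR−mL=614/629 → turn +1·90°
n=2: pose=(-5,1,S); sL=160/317, sR=32/73; mL=-160/317, mR=10912/23141; mL+mR=-768/23141 → advance -1; mR−mL=22592/23141 → turn +1·90°
n=3: pose=(-5,2,E); sL=80/81, sR=80/101; mL=-80/81, mR=7280/8181; mL+mR=-800/8181 → advance -1; mR−mL=5120/2727 → turn +1·90°
n=4: pose=(-6,2,N); sL=32/49, sR=160/193; mL=-32/49, mR=7008/9457; mL+mR=832/9457 → advance +1; mR−mL=13184/9457 → turn +1·90°
n=5: pose=(-6,3,W); sL=40/89, sR=1/2; mL=-40/89, mR=169/356; mL+mR=9/356 → advance +1; mR−mL=329/356 → turn +1·90°
n=6: pose=(-7,3,S); sL=160/313, sR=160/369; mL=-160/313, mR=54560/115497; mL+mR=-4480/115497 → advance -1; mR−mL=113600/115497 → turn +1·90°
n=7: pose=(-7,4,E); sL=16/17, sR=80/101; mL=-16/17, mR=1488/1717; mL+mR=-128/1717 → advance -1; mR−mL=3104/1717 → turn +1·90°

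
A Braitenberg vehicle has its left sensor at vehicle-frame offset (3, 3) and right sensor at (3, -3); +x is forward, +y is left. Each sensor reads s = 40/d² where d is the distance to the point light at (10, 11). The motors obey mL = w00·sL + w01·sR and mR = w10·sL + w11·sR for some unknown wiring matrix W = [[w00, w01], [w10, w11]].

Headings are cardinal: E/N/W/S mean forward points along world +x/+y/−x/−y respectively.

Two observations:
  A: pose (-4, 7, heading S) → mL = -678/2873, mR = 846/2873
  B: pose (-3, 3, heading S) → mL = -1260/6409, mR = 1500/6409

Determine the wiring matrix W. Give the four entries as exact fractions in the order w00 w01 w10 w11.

-1/2 -1 1 1/2

obs A: pose=(-4,7,S) → sL=4/17, sR=20/169, mL=-678/2873, mR=846/2873
obs B: pose=(-3,3,S) → sL=40/221, sR=40/377, mL=-1260/6409, mR=1500/6409
sensor matrix S = [[4/17, 20/169], [40/221, 40/377]]; det S = 3840/1083121
solve [mL_A; mL_B] = S·[w00; w01] and [mR_A; mR_B] = S·[w10; w11]:
  w00 = -1/2, w01 = -1, w10 = 1, w11 = 1/2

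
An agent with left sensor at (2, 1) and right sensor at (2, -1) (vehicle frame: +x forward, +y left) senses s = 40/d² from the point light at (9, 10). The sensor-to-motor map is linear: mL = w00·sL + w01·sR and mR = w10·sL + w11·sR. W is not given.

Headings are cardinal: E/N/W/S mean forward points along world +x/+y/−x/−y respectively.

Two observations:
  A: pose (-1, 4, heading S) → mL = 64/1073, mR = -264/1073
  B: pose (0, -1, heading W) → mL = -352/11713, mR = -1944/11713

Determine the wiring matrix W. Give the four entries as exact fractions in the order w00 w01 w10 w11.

1 -1 -1/2 -1/2

obs A: pose=(-1,4,S) → sL=8/29, sR=8/37, mL=64/1073, mR=-264/1073
obs B: pose=(0,-1,W) → sL=8/53, sR=40/221, mL=-352/11713, mR=-1944/11713
sensor matrix S = [[8/29, 8/37], [8/53, 40/221]]; det S = 217344/12568049
solve [mL_A; mL_B] = S·[w00; w01] and [mR_A; mR_B] = S·[w10; w11]:
  w00 = 1, w01 = -1, w10 = -1/2, w11 = -1/2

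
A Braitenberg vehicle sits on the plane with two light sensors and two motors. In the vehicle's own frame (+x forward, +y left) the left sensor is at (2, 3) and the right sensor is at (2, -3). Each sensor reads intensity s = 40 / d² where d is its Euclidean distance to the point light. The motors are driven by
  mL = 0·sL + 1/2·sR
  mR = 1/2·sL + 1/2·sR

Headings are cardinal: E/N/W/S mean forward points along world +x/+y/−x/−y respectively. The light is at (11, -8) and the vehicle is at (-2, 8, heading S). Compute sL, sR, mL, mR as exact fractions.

5/37 10/113 5/113 935/8362

left sensor world pos  = (1, 6); dL² = 296
right sensor world pos = (-5, 6); dR² = 452
sL = 40/296 = 5/37
sR = 40/452 = 10/113
mL = 0·sL + 1/2·sR = 5/113
mR = 1/2·sL + 1/2·sR = 935/8362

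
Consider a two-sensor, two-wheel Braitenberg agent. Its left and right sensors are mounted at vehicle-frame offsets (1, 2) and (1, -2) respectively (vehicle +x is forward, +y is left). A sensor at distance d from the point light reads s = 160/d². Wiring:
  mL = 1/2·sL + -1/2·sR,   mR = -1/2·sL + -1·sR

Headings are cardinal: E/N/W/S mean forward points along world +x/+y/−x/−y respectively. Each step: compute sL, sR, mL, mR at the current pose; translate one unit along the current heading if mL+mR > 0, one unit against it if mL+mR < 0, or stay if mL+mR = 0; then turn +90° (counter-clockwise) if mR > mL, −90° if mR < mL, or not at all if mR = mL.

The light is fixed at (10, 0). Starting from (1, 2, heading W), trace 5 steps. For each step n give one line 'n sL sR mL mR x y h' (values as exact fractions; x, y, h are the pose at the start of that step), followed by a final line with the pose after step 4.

n=0: pose=(1,2,W); sL=8/5, sR=40/29; mL=16/145, mR=-316/145; mL+mR=-60/29 → advance -1; mR−mL=-332/145 → turn -1·90°
n=1: pose=(2,2,N); sL=160/109, sR=32/9; mL=-1024/981, mR=-4208/981; mL+mR=-16/3 → advance -1; mR−mL=-3184/981 → turn -1·90°
n=2: pose=(2,1,E); sL=80/29, sR=16/5; mL=-32/145, mR=-664/145; mL+mR=-24/5 → advance -1; mR−mL=-632/145 → turn -1·90°
n=3: pose=(1,1,S); sL=160/49, sR=160/121; mL=5760/5929, mR=-17520/5929; mL+mR=-240/121 → advance -1; mR−mL=-23280/5929 → turn -1·90°
n=4: pose=(1,2,W); sL=8/5, sR=40/29; mL=16/145, mR=-316/145; mL+mR=-60/29 → advance -1; mR−mL=-332/145 → turn -1·90°

0 8/5 40/29 16/145 -316/145 1 2 W
1 160/109 32/9 -1024/981 -4208/981 2 2 N
2 80/29 16/5 -32/145 -664/145 2 1 E
3 160/49 160/121 5760/5929 -17520/5929 1 1 S
4 8/5 40/29 16/145 -316/145 1 2 W
final 2 2 N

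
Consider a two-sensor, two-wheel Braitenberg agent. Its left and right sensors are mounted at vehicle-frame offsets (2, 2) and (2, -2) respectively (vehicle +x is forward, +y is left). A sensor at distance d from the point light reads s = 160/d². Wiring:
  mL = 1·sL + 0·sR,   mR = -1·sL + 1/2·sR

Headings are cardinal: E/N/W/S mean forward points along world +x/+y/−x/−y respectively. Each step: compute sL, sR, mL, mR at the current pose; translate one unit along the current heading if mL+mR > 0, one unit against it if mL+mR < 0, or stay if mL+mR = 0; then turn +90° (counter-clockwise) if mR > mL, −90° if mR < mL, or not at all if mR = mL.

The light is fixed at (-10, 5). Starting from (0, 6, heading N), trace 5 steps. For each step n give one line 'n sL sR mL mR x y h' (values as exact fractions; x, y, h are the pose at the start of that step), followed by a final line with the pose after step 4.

n=0: pose=(0,6,N); sL=160/73, sR=160/153; mL=160/73, mR=-18640/11169; mL+mR=80/153 → advance +1; mR−mL=-43120/11169 → turn -1·90°
n=1: pose=(0,7,E); sL=1, sR=10/9; mL=1, mR=-4/9; mL+mR=5/9 → advance +1; mR−mL=-13/9 → turn -1·90°
n=2: pose=(1,7,S); sL=160/169, sR=160/81; mL=160/169, mR=560/13689; mL+mR=80/81 → advance +1; mR−mL=-12400/13689 → turn -1·90°
n=3: pose=(1,6,W); sL=80/41, sR=16/9; mL=80/41, mR=-392/369; mL+mR=8/9 → advance +1; mR−mL=-1112/369 → turn -1·90°
n=4: pose=(0,6,N); sL=160/73, sR=160/153; mL=160/73, mR=-18640/11169; mL+mR=80/153 → advance +1; mR−mL=-43120/11169 → turn -1·90°

0 160/73 160/153 160/73 -18640/11169 0 6 N
1 1 10/9 1 -4/9 0 7 E
2 160/169 160/81 160/169 560/13689 1 7 S
3 80/41 16/9 80/41 -392/369 1 6 W
4 160/73 160/153 160/73 -18640/11169 0 6 N
final 0 7 E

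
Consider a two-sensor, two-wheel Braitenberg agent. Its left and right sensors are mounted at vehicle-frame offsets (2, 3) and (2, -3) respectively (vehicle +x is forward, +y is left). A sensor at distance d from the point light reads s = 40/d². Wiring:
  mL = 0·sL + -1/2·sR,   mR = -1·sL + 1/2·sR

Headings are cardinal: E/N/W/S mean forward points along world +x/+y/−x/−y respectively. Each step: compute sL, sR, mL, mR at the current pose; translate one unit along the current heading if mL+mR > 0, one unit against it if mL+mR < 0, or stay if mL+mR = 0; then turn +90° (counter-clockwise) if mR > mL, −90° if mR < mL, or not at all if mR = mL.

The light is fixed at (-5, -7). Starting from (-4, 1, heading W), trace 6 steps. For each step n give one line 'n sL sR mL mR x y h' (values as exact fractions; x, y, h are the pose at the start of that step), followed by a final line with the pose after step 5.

0 20/13 20/61 -10/61 -1090/793 -4 1 W
1 40/101 8/25 -4/25 -596/2525 -3 1 N
2 10/29 5/4 -5/8 65/232 -3 0 E
3 8/17 40/97 -20/97 -436/1649 -4 0 N
4 4/9 20/9 -10/9 2/3 -4 -1 E
5 40/73 40/73 -20/73 -20/73 -5 -1 N
final -5 -2 N

n=0: pose=(-4,1,W); sL=20/13, sR=20/61; mL=-10/61, mR=-1090/793; mL+mR=-20/13 → advance -1; mR−mL=-960/793 → turn -1·90°
n=1: pose=(-3,1,N); sL=40/101, sR=8/25; mL=-4/25, mR=-596/2525; mL+mR=-40/101 → advance -1; mR−mL=-192/2525 → turn -1·90°
n=2: pose=(-3,0,E); sL=10/29, sR=5/4; mL=-5/8, mR=65/232; mL+mR=-10/29 → advance -1; mR−mL=105/116 → turn +1·90°
n=3: pose=(-4,0,N); sL=8/17, sR=40/97; mL=-20/97, mR=-436/1649; mL+mR=-8/17 → advance -1; mR−mL=-96/1649 → turn -1·90°
n=4: pose=(-4,-1,E); sL=4/9, sR=20/9; mL=-10/9, mR=2/3; mL+mR=-4/9 → advance -1; mR−mL=16/9 → turn +1·90°
n=5: pose=(-5,-1,N); sL=40/73, sR=40/73; mL=-20/73, mR=-20/73; mL+mR=-40/73 → advance -1; mR−mL=0 → turn +0·90°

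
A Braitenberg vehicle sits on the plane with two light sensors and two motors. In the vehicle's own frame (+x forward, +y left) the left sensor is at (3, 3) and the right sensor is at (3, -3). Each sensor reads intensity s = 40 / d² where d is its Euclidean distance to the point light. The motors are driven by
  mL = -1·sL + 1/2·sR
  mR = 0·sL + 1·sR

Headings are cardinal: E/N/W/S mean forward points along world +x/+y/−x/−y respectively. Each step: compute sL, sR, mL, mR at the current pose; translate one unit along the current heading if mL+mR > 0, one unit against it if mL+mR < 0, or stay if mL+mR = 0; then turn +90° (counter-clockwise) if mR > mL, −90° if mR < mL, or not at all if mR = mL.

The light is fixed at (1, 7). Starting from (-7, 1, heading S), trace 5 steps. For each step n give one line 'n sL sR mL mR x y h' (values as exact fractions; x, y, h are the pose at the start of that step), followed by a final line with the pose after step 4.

0 20/53 20/101 -1490/5353 20/101 -7 1 S
1 40/29 40/89 -2980/2581 40/89 -7 2 E
2 10/37 1 17/74 1 -8 2 N
3 40/193 8/29 -388/5597 8/29 -8 3 W
4 20/49 20/109 -1690/5341 20/109 -9 3 S
final -9 4 E

n=0: pose=(-7,1,S); sL=20/53, sR=20/101; mL=-1490/5353, mR=20/101; mL+mR=-430/5353 → advance -1; mR−mL=2550/5353 → turn +1·90°
n=1: pose=(-7,2,E); sL=40/29, sR=40/89; mL=-2980/2581, mR=40/89; mL+mR=-1820/2581 → advance -1; mR−mL=4140/2581 → turn +1·90°
n=2: pose=(-8,2,N); sL=10/37, sR=1; mL=17/74, mR=1; mL+mR=91/74 → advance +1; mR−mL=57/74 → turn +1·90°
n=3: pose=(-8,3,W); sL=40/193, sR=8/29; mL=-388/5597, mR=8/29; mL+mR=1156/5597 → advance +1; mR−mL=1932/5597 → turn +1·90°
n=4: pose=(-9,3,S); sL=20/49, sR=20/109; mL=-1690/5341, mR=20/109; mL+mR=-710/5341 → advance -1; mR−mL=2670/5341 → turn +1·90°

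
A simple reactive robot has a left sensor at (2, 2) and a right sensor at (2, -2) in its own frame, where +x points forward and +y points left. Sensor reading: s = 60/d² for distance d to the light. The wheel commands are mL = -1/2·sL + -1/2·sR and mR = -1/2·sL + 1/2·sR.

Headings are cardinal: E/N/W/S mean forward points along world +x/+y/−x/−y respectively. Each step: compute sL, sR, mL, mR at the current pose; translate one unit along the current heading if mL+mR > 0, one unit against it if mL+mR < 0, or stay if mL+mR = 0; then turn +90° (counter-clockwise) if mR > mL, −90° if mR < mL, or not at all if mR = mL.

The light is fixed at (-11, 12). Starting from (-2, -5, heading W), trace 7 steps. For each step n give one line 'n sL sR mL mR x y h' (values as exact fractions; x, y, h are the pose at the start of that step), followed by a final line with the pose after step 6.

n=0: pose=(-2,-5,W); sL=6/41, sR=30/137; mL=-1026/5617, mR=204/5617; mL+mR=-6/41 → advance -1; mR−mL=30/137 → turn +1·90°
n=1: pose=(-1,-5,S); sL=12/101, sR=12/85; mL=-1116/8585, mR=96/8585; mL+mR=-12/101 → advance -1; mR−mL=12/85 → turn +1·90°
n=2: pose=(-1,-4,E); sL=3/17, sR=5/39; mL=-101/663, mR=-16/663; mL+mR=-3/17 → advance -1; mR−mL=5/39 → turn +1·90°
n=3: pose=(-2,-4,N); sL=12/49, sR=60/317; mL=-3372/15533, mR=-432/15533; mL+mR=-12/49 → advance -1; mR−mL=60/317 → turn +1·90°
n=4: pose=(-2,-5,W); sL=6/41, sR=30/137; mL=-1026/5617, mR=204/5617; mL+mR=-6/41 → advance -1; mR−mL=30/137 → turn +1·90°
n=5: pose=(-1,-5,S); sL=12/101, sR=12/85; mL=-1116/8585, mR=96/8585; mL+mR=-12/101 → advance -1; mR−mL=12/85 → turn +1·90°
n=6: pose=(-1,-4,E); sL=3/17, sR=5/39; mL=-101/663, mR=-16/663; mL+mR=-3/17 → advance -1; mR−mL=5/39 → turn +1·90°

0 6/41 30/137 -1026/5617 204/5617 -2 -5 W
1 12/101 12/85 -1116/8585 96/8585 -1 -5 S
2 3/17 5/39 -101/663 -16/663 -1 -4 E
3 12/49 60/317 -3372/15533 -432/15533 -2 -4 N
4 6/41 30/137 -1026/5617 204/5617 -2 -5 W
5 12/101 12/85 -1116/8585 96/8585 -1 -5 S
6 3/17 5/39 -101/663 -16/663 -1 -4 E
final -2 -4 N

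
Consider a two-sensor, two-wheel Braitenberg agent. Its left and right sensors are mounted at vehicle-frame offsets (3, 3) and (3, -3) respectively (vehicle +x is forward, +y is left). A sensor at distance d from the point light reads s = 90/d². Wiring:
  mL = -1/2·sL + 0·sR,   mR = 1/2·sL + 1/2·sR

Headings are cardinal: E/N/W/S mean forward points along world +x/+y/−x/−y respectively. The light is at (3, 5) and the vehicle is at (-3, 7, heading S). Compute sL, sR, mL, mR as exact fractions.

left sensor world pos  = (0, 4); dL² = 10
right sensor world pos = (-6, 4); dR² = 82
sL = 90/10 = 9
sR = 90/82 = 45/41
mL = -1/2·sL + 0·sR = -9/2
mR = 1/2·sL + 1/2·sR = 207/41

9 45/41 -9/2 207/41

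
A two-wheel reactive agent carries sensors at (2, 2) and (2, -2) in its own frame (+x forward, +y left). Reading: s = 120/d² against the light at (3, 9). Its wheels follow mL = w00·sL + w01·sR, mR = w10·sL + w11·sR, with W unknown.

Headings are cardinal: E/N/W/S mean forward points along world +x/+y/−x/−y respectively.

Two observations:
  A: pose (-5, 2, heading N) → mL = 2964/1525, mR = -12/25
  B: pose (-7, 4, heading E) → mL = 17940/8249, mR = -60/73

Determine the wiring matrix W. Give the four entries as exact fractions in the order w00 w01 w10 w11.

1 1/2 -1/2 0

obs A: pose=(-5,2,N) → sL=24/25, sR=120/61, mL=2964/1525, mR=-12/25
obs B: pose=(-7,4,E) → sL=120/73, sR=120/113, mL=17940/8249, mR=-60/73
sensor matrix S = [[24/25, 120/61], [120/73, 120/113]]; det S = -5571072/2515945
solve [mL_A; mL_B] = S·[w00; w01] and [mR_A; mR_B] = S·[w10; w11]:
  w00 = 1, w01 = 1/2, w10 = -1/2, w11 = 0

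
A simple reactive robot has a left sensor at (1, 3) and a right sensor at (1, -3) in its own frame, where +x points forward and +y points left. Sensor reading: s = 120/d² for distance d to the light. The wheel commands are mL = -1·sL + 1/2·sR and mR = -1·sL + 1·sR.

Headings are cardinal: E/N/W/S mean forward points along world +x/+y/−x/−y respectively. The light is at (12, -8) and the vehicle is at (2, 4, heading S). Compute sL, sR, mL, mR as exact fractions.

left sensor world pos  = (5, 3); dL² = 170
right sensor world pos = (-1, 3); dR² = 290
sL = 120/170 = 12/17
sR = 120/290 = 12/29
mL = -1·sL + 1/2·sR = -246/493
mR = -1·sL + 1·sR = -144/493

12/17 12/29 -246/493 -144/493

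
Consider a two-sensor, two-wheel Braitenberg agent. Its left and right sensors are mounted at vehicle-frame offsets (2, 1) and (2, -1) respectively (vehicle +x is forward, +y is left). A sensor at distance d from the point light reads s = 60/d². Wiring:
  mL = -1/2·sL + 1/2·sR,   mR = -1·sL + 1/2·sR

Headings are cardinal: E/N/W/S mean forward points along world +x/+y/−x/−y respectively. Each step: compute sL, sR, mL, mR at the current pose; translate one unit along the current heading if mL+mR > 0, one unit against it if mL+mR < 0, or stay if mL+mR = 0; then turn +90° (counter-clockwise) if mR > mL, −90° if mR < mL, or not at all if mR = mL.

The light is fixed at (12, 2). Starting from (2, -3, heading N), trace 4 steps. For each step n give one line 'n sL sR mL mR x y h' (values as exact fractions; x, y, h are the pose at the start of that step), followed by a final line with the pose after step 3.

n=0: pose=(2,-3,N); sL=6/13, sR=2/3; mL=4/39, mR=-5/39; mL+mR=-1/39 → advance -1; mR−mL=-3/13 → turn -1·90°
n=1: pose=(2,-4,E); sL=60/89, sR=60/113; mL=-720/10057, mR=-4110/10057; mL+mR=-4830/10057 → advance -1; mR−mL=-30/89 → turn -1·90°
n=2: pose=(1,-4,S); sL=15/41, sR=15/52; mL=-165/4264, mR=-945/4264; mL+mR=-555/2132 → advance -1; mR−mL=-15/82 → turn -1·90°
n=3: pose=(1,-3,W); sL=12/41, sR=12/37; mL=24/1517, mR=-198/1517; mL+mR=-174/1517 → advance -1; mR−mL=-6/41 → turn -1·90°

0 6/13 2/3 4/39 -5/39 2 -3 N
1 60/89 60/113 -720/10057 -4110/10057 2 -4 E
2 15/41 15/52 -165/4264 -945/4264 1 -4 S
3 12/41 12/37 24/1517 -198/1517 1 -3 W
final 2 -3 N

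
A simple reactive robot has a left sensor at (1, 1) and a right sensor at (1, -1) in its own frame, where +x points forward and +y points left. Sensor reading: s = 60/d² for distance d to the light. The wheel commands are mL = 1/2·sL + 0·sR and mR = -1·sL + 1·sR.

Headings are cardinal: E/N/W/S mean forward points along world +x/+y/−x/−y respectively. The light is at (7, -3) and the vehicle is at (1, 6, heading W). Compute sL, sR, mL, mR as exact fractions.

60/113 60/149 30/113 -2160/16837

left sensor world pos  = (0, 5); dL² = 113
right sensor world pos = (0, 7); dR² = 149
sL = 60/113 = 60/113
sR = 60/149 = 60/149
mL = 1/2·sL + 0·sR = 30/113
mR = -1·sL + 1·sR = -2160/16837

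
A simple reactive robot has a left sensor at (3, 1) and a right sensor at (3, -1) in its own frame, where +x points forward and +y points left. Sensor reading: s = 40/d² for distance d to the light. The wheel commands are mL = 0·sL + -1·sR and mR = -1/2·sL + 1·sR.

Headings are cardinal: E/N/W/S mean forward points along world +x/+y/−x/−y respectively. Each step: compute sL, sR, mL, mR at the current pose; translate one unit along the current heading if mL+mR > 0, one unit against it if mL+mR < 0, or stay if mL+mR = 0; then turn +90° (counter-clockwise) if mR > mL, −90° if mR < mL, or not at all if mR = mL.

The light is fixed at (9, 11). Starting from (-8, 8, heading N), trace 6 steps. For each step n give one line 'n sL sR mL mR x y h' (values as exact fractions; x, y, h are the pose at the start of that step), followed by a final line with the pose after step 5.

n=0: pose=(-8,8,N); sL=10/81, sR=5/32; mL=-5/32, mR=245/2592; mL+mR=-5/81 → advance -1; mR−mL=325/1296 → turn +1·90°
n=1: pose=(-8,7,W); sL=8/85, sR=40/409; mL=-40/409, mR=1764/34765; mL+mR=-4/85 → advance -1; mR−mL=5164/34765 → turn +1·90°
n=2: pose=(-7,7,S); sL=20/137, sR=20/169; mL=-20/169, mR=1050/23153; mL+mR=-10/137 → advance -1; mR−mL=3790/23153 → turn +1·90°
n=3: pose=(-7,8,E); sL=40/173, sR=8/37; mL=-8/37, mR=644/6401; mL+mR=-20/173 → advance -1; mR−mL=2028/6401 → turn +1·90°
n=4: pose=(-8,8,N); sL=10/81, sR=5/32; mL=-5/32, mR=245/2592; mL+mR=-5/81 → advance -1; mR−mL=325/1296 → turn +1·90°
n=5: pose=(-8,7,W); sL=8/85, sR=40/409; mL=-40/409, mR=1764/34765; mL+mR=-4/85 → advance -1; mR−mL=5164/34765 → turn +1·90°

0 10/81 5/32 -5/32 245/2592 -8 8 N
1 8/85 40/409 -40/409 1764/34765 -8 7 W
2 20/137 20/169 -20/169 1050/23153 -7 7 S
3 40/173 8/37 -8/37 644/6401 -7 8 E
4 10/81 5/32 -5/32 245/2592 -8 8 N
5 8/85 40/409 -40/409 1764/34765 -8 7 W
final -7 7 S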